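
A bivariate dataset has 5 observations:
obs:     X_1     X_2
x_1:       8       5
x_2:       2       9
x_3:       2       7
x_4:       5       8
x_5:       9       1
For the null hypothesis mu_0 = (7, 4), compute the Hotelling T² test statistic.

Step 1 — sample mean vector:
  mean(X_1) = (8 + 2 + 2 + 5 + 9) / 5 = 26/5 = 5.2
  mean(X_2) = (5 + 9 + 7 + 8 + 1) / 5 = 30/5 = 6
  x̄ = (5.2, 6),  deviation x̄ - mu_0 = (5.2, 6) - (7, 4) = (-1.8, 2).

Step 2 — sample covariance matrix, S[i,j] = (1/(n-1)) · Σ_k (x_{k,i} - mean_i) · (x_{k,j} - mean_j), divisor n-1 = 4:
  S[X_1,X_1] = ((2.8)·(2.8) + (-3.2)·(-3.2) + (-3.2)·(-3.2) + (-0.2)·(-0.2) + (3.8)·(3.8)) / 4 = 42.8/4 = 10.7
  S[X_1,X_2] = ((2.8)·(-1) + (-3.2)·(3) + (-3.2)·(1) + (-0.2)·(2) + (3.8)·(-5)) / 4 = -35/4 = -8.75
  S[X_2,X_2] = ((-1)·(-1) + (3)·(3) + (1)·(1) + (2)·(2) + (-5)·(-5)) / 4 = 40/4 = 10
  S = [[10.7, -8.75],
 [-8.75, 10]].

Step 3 — invert S. det(S) = 10.7·10 - (-8.75)² = 30.4375.
  S^{-1} = (1/det) · [[d, -b], [-b, a]] = [[0.3285, 0.2875],
 [0.2875, 0.3515]].

Step 4 — quadratic form (x̄ - mu_0)^T · S^{-1} · (x̄ - mu_0):
  S^{-1} · (x̄ - mu_0) = (-0.0164, 0.1856),
  (x̄ - mu_0)^T · [...] = (-1.8)·(-0.0164) + (2)·(0.1856) = 0.4008.

Step 5 — scale by n: T² = 5 · 0.4008 = 2.0041.

T² ≈ 2.0041


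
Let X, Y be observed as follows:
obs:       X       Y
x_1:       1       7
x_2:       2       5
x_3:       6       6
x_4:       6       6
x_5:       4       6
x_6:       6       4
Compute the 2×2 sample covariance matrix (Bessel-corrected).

Step 1 — column means:
  mean(X) = (1 + 2 + 6 + 6 + 4 + 6) / 6 = 25/6 = 4.1667
  mean(Y) = (7 + 5 + 6 + 6 + 6 + 4) / 6 = 34/6 = 5.6667

Step 2 — sample covariance S[i,j] = (1/(n-1)) · Σ_k (x_{k,i} - mean_i) · (x_{k,j} - mean_j), with n-1 = 5.
  S[X,X] = ((-3.1667)·(-3.1667) + (-2.1667)·(-2.1667) + (1.8333)·(1.8333) + (1.8333)·(1.8333) + (-0.1667)·(-0.1667) + (1.8333)·(1.8333)) / 5 = 24.8333/5 = 4.9667
  S[X,Y] = ((-3.1667)·(1.3333) + (-2.1667)·(-0.6667) + (1.8333)·(0.3333) + (1.8333)·(0.3333) + (-0.1667)·(0.3333) + (1.8333)·(-1.6667)) / 5 = -4.6667/5 = -0.9333
  S[Y,Y] = ((1.3333)·(1.3333) + (-0.6667)·(-0.6667) + (0.3333)·(0.3333) + (0.3333)·(0.3333) + (0.3333)·(0.3333) + (-1.6667)·(-1.6667)) / 5 = 5.3333/5 = 1.0667

S is symmetric (S[j,i] = S[i,j]). Assembling:

S = [[4.9667, -0.9333],
 [-0.9333, 1.0667]]


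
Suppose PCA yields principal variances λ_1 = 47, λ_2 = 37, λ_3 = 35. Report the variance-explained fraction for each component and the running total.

Step 1 — total variance = trace(Sigma) = Σ λ_i = 47 + 37 + 35 = 119.

Step 2 — fraction explained by component i = λ_i / Σ λ:
  PC1: 47/119 = 0.395
  PC2: 37/119 = 0.3109
  PC3: 35/119 = 0.2941

Step 3 — cumulative fraction after k components = (λ_1 + ... + λ_k) / Σ λ:
  k = 1: 47/119 = 0.395
  k = 2: (47 + 37)/119 = 84/119 = 0.7059
  k = 3: (47 + 37 + 35)/119 = 119/119 = 1

Summary (fraction, with percent):

explained: PC1 0.395 (39.5%), PC2 0.3109 (31.09%), PC3 0.2941 (29.41%);  cumulative: 0.395, 0.7059, 1


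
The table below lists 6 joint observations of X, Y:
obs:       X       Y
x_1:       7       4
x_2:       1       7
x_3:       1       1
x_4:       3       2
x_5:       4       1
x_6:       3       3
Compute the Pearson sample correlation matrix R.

Step 1 — column means:
  mean(X) = (7 + 1 + 1 + 3 + 4 + 3) / 6 = 19/6 = 3.1667
  mean(Y) = (4 + 7 + 1 + 2 + 1 + 3) / 6 = 18/6 = 3

Step 2 — sample variances and covariances s[i,j] = (1/(n-1)) · Σ_k (x_{k,i} - mean_i) · (x_{k,j} - mean_j), with n-1 = 5:
  s[X,X] = ((3.8333)·(3.8333) + (-2.1667)·(-2.1667) + (-2.1667)·(-2.1667) + (-0.1667)·(-0.1667) + (0.8333)·(0.8333) + (-0.1667)·(-0.1667)) / 5 = 24.8333/5 = 4.9667
  s[X,Y] = ((3.8333)·(1) + (-2.1667)·(4) + (-2.1667)·(-2) + (-0.1667)·(-1) + (0.8333)·(-2) + (-0.1667)·(0)) / 5 = -2/5 = -0.4
  s[Y,Y] = ((1)·(1) + (4)·(4) + (-2)·(-2) + (-1)·(-1) + (-2)·(-2) + (0)·(0)) / 5 = 26/5 = 5.2
  Sample standard deviations s_i = √(s[i,i]):
  s(X) = √(4.9667) = 2.2286
  s(Y) = √(5.2) = 2.2804

Step 3 — r_{ij} = s_{ij} / (s_i · s_j):
  r[X,X] = 1 (diagonal).
  r[X,Y] = -0.4 / (2.2286 · 2.2804) = -0.4 / 5.082 = -0.0787
  r[Y,Y] = 1 (diagonal).

R is symmetric with unit diagonal. Assembling:

R = [[1, -0.0787],
 [-0.0787, 1]]


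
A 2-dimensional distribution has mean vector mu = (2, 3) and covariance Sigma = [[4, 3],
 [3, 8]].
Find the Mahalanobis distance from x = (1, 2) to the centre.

Step 1 — centre the observation: (x - mu) = (-1, -1).

Step 2 — invert Sigma. det(Sigma) = 4·8 - (3)² = 23.
  Sigma^{-1} = (1/det) · [[d, -b], [-b, a]] = [[0.3478, -0.1304],
 [-0.1304, 0.1739]].

Step 3 — form the quadratic (x - mu)^T · Sigma^{-1} · (x - mu):
  Sigma^{-1} · (x - mu) = (-0.2174, -0.0435).
  (x - mu)^T · [Sigma^{-1} · (x - mu)] = (-1)·(-0.2174) + (-1)·(-0.0435) = 0.2609.

Step 4 — take square root: d = √(0.2609) ≈ 0.5108.

d(x, mu) = √(0.2609) ≈ 0.5108


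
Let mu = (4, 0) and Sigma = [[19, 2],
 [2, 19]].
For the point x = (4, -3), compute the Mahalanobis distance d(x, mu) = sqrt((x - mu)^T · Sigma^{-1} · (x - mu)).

Step 1 — centre the observation: (x - mu) = (0, -3).

Step 2 — invert Sigma. det(Sigma) = 19·19 - (2)² = 357.
  Sigma^{-1} = (1/det) · [[d, -b], [-b, a]] = [[0.0532, -0.0056],
 [-0.0056, 0.0532]].

Step 3 — form the quadratic (x - mu)^T · Sigma^{-1} · (x - mu):
  Sigma^{-1} · (x - mu) = (0.0168, -0.1597).
  (x - mu)^T · [Sigma^{-1} · (x - mu)] = (0)·(0.0168) + (-3)·(-0.1597) = 0.479.

Step 4 — take square root: d = √(0.479) ≈ 0.6921.

d(x, mu) = √(0.479) ≈ 0.6921


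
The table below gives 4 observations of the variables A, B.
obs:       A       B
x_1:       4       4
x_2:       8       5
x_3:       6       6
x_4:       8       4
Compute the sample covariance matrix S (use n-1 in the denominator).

Step 1 — column means:
  mean(A) = (4 + 8 + 6 + 8) / 4 = 26/4 = 6.5
  mean(B) = (4 + 5 + 6 + 4) / 4 = 19/4 = 4.75

Step 2 — sample covariance S[i,j] = (1/(n-1)) · Σ_k (x_{k,i} - mean_i) · (x_{k,j} - mean_j), with n-1 = 3.
  S[A,A] = ((-2.5)·(-2.5) + (1.5)·(1.5) + (-0.5)·(-0.5) + (1.5)·(1.5)) / 3 = 11/3 = 3.6667
  S[A,B] = ((-2.5)·(-0.75) + (1.5)·(0.25) + (-0.5)·(1.25) + (1.5)·(-0.75)) / 3 = 0.5/3 = 0.1667
  S[B,B] = ((-0.75)·(-0.75) + (0.25)·(0.25) + (1.25)·(1.25) + (-0.75)·(-0.75)) / 3 = 2.75/3 = 0.9167

S is symmetric (S[j,i] = S[i,j]). Assembling:

S = [[3.6667, 0.1667],
 [0.1667, 0.9167]]


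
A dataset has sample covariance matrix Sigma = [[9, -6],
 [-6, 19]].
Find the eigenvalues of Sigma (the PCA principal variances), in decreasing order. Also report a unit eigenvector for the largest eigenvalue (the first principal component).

Step 1 — characteristic polynomial of 2×2 Sigma:
  det(Sigma - λI) = λ² - trace · λ + det = 0.
  trace = 9 + 19 = 28, det = 9·19 - (-6)² = 135.
Step 2 — discriminant:
  Δ = trace² - 4·det = 784 - 540 = 244.
Step 3 — eigenvalues:
  λ = (trace ± √Δ)/2 = (28 ± 15.6205)/2,
  λ_1 = 21.8102,  λ_2 = 6.1898.

Step 4 — unit eigenvector for λ_1: solve (Sigma - λ_1 I)v = 0. First row:
  (9 - 21.8102)·v_x + (-6)·v_y = 0, i.e. (-12.8102)·v_x + (-6)·v_y = 0,
  so v ∝ (b, λ_1 - a) = (-6, 12.8102); multiply by -1 so the first entry is positive: u = (6, -12.8102).
  ||u|| = √((6)² + (-12.8102)²) = √(200.1025) ≈ 14.1458,
  v_1 = u/||u|| ≈ (0.4242, -0.9056) (||v_1|| = 1).

λ_1 = 21.8102,  λ_2 = 6.1898;  v_1 ≈ (0.4242, -0.9056)


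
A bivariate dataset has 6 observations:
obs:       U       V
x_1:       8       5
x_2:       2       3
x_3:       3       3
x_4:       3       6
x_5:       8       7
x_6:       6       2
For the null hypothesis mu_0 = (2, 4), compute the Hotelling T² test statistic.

Step 1 — sample mean vector:
  mean(U) = (8 + 2 + 3 + 3 + 8 + 6) / 6 = 30/6 = 5
  mean(V) = (5 + 3 + 3 + 6 + 7 + 2) / 6 = 26/6 = 4.3333
  x̄ = (5, 4.3333),  deviation x̄ - mu_0 = (5, 4.3333) - (2, 4) = (3, 0.3333).

Step 2 — sample covariance matrix, S[i,j] = (1/(n-1)) · Σ_k (x_{k,i} - mean_i) · (x_{k,j} - mean_j), divisor n-1 = 5:
  S[U,U] = ((3)·(3) + (-3)·(-3) + (-2)·(-2) + (-2)·(-2) + (3)·(3) + (1)·(1)) / 5 = 36/5 = 7.2
  S[U,V] = ((3)·(0.6667) + (-3)·(-1.3333) + (-2)·(-1.3333) + (-2)·(1.6667) + (3)·(2.6667) + (1)·(-2.3333)) / 5 = 11/5 = 2.2
  S[V,V] = ((0.6667)·(0.6667) + (-1.3333)·(-1.3333) + (-1.3333)·(-1.3333) + (1.6667)·(1.6667) + (2.6667)·(2.6667) + (-2.3333)·(-2.3333)) / 5 = 19.3333/5 = 3.8667
  S = [[7.2, 2.2],
 [2.2, 3.8667]].

Step 3 — invert S. det(S) = 7.2·3.8667 - (2.2)² = 23.
  S^{-1} = (1/det) · [[d, -b], [-b, a]] = [[0.1681, -0.0957],
 [-0.0957, 0.313]].

Step 4 — quadratic form (x̄ - mu_0)^T · S^{-1} · (x̄ - mu_0):
  S^{-1} · (x̄ - mu_0) = (0.4725, -0.1826),
  (x̄ - mu_0)^T · [...] = (3)·(0.4725) + (0.3333)·(-0.1826) = 1.3565.

Step 5 — scale by n: T² = 6 · 1.3565 = 8.1391.

T² ≈ 8.1391


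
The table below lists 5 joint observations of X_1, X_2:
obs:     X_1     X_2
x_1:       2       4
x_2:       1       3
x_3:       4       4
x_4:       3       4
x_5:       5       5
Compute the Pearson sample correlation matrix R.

Step 1 — column means:
  mean(X_1) = (2 + 1 + 4 + 3 + 5) / 5 = 15/5 = 3
  mean(X_2) = (4 + 3 + 4 + 4 + 5) / 5 = 20/5 = 4

Step 2 — sample variances and covariances s[i,j] = (1/(n-1)) · Σ_k (x_{k,i} - mean_i) · (x_{k,j} - mean_j), with n-1 = 4:
  s[X_1,X_1] = ((-1)·(-1) + (-2)·(-2) + (1)·(1) + (0)·(0) + (2)·(2)) / 4 = 10/4 = 2.5
  s[X_1,X_2] = ((-1)·(0) + (-2)·(-1) + (1)·(0) + (0)·(0) + (2)·(1)) / 4 = 4/4 = 1
  s[X_2,X_2] = ((0)·(0) + (-1)·(-1) + (0)·(0) + (0)·(0) + (1)·(1)) / 4 = 2/4 = 0.5
  Sample standard deviations s_i = √(s[i,i]):
  s(X_1) = √(2.5) = 1.5811
  s(X_2) = √(0.5) = 0.7071

Step 3 — r_{ij} = s_{ij} / (s_i · s_j):
  r[X_1,X_1] = 1 (diagonal).
  r[X_1,X_2] = 1 / (1.5811 · 0.7071) = 1 / 1.118 = 0.8944
  r[X_2,X_2] = 1 (diagonal).

R is symmetric with unit diagonal. Assembling:

R = [[1, 0.8944],
 [0.8944, 1]]


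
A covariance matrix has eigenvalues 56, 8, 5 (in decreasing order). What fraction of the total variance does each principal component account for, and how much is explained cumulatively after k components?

Step 1 — total variance = trace(Sigma) = Σ λ_i = 56 + 8 + 5 = 69.

Step 2 — fraction explained by component i = λ_i / Σ λ:
  PC1: 56/69 = 0.8116
  PC2: 8/69 = 0.1159
  PC3: 5/69 = 0.0725

Step 3 — cumulative fraction after k components = (λ_1 + ... + λ_k) / Σ λ:
  k = 1: 56/69 = 0.8116
  k = 2: (56 + 8)/69 = 64/69 = 0.9275
  k = 3: (56 + 8 + 5)/69 = 69/69 = 1

Summary (fraction, with percent):

explained: PC1 0.8116 (81.16%), PC2 0.1159 (11.59%), PC3 0.0725 (7.25%);  cumulative: 0.8116, 0.9275, 1


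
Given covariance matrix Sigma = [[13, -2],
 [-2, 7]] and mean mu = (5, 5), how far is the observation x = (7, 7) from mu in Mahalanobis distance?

Step 1 — centre the observation: (x - mu) = (2, 2).

Step 2 — invert Sigma. det(Sigma) = 13·7 - (-2)² = 87.
  Sigma^{-1} = (1/det) · [[d, -b], [-b, a]] = [[0.0805, 0.023],
 [0.023, 0.1494]].

Step 3 — form the quadratic (x - mu)^T · Sigma^{-1} · (x - mu):
  Sigma^{-1} · (x - mu) = (0.2069, 0.3448).
  (x - mu)^T · [Sigma^{-1} · (x - mu)] = (2)·(0.2069) + (2)·(0.3448) = 1.1034.

Step 4 — take square root: d = √(1.1034) ≈ 1.0505.

d(x, mu) = √(1.1034) ≈ 1.0505


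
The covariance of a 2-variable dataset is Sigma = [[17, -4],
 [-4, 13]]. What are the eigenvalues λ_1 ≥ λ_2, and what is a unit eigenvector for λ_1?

Step 1 — characteristic polynomial of 2×2 Sigma:
  det(Sigma - λI) = λ² - trace · λ + det = 0.
  trace = 17 + 13 = 30, det = 17·13 - (-4)² = 205.
Step 2 — discriminant:
  Δ = trace² - 4·det = 900 - 820 = 80.
Step 3 — eigenvalues:
  λ = (trace ± √Δ)/2 = (30 ± 8.9443)/2,
  λ_1 = 19.4721,  λ_2 = 10.5279.

Step 4 — unit eigenvector for λ_1: solve (Sigma - λ_1 I)v = 0. First row:
  (17 - 19.4721)·v_x + (-4)·v_y = 0, i.e. (-2.4721)·v_x + (-4)·v_y = 0,
  so v ∝ (b, λ_1 - a) = (-4, 2.4721); multiply by -1 so the first entry is positive: u = (4, -2.4721).
  ||u|| = √((4)² + (-2.4721)²) = √(22.1115) ≈ 4.7023,
  v_1 = u/||u|| ≈ (0.8507, -0.5257) (||v_1|| = 1).

λ_1 = 19.4721,  λ_2 = 10.5279;  v_1 ≈ (0.8507, -0.5257)


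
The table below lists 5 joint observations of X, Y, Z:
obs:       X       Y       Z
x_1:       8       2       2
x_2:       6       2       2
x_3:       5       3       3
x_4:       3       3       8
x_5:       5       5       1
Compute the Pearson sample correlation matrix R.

Step 1 — column means:
  mean(X) = (8 + 6 + 5 + 3 + 5) / 5 = 27/5 = 5.4
  mean(Y) = (2 + 2 + 3 + 3 + 5) / 5 = 15/5 = 3
  mean(Z) = (2 + 2 + 3 + 8 + 1) / 5 = 16/5 = 3.2

Step 2 — sample variances and covariances s[i,j] = (1/(n-1)) · Σ_k (x_{k,i} - mean_i) · (x_{k,j} - mean_j), with n-1 = 4:
  s[X,X] = ((2.6)·(2.6) + (0.6)·(0.6) + (-0.4)·(-0.4) + (-2.4)·(-2.4) + (-0.4)·(-0.4)) / 4 = 13.2/4 = 3.3
  s[X,Y] = ((2.6)·(-1) + (0.6)·(-1) + (-0.4)·(0) + (-2.4)·(0) + (-0.4)·(2)) / 4 = -4/4 = -1
  s[X,Z] = ((2.6)·(-1.2) + (0.6)·(-1.2) + (-0.4)·(-0.2) + (-2.4)·(4.8) + (-0.4)·(-2.2)) / 4 = -14.4/4 = -3.6
  s[Y,Y] = ((-1)·(-1) + (-1)·(-1) + (0)·(0) + (0)·(0) + (2)·(2)) / 4 = 6/4 = 1.5
  s[Y,Z] = ((-1)·(-1.2) + (-1)·(-1.2) + (0)·(-0.2) + (0)·(4.8) + (2)·(-2.2)) / 4 = -2/4 = -0.5
  s[Z,Z] = ((-1.2)·(-1.2) + (-1.2)·(-1.2) + (-0.2)·(-0.2) + (4.8)·(4.8) + (-2.2)·(-2.2)) / 4 = 30.8/4 = 7.7
  Sample standard deviations s_i = √(s[i,i]):
  s(X) = √(3.3) = 1.8166
  s(Y) = √(1.5) = 1.2247
  s(Z) = √(7.7) = 2.7749

Step 3 — r_{ij} = s_{ij} / (s_i · s_j):
  r[X,X] = 1 (diagonal).
  r[X,Y] = -1 / (1.8166 · 1.2247) = -1 / 2.2249 = -0.4495
  r[X,Z] = -3.6 / (1.8166 · 2.7749) = -3.6 / 5.0408 = -0.7142
  r[Y,Y] = 1 (diagonal).
  r[Y,Z] = -0.5 / (1.2247 · 2.7749) = -0.5 / 3.3985 = -0.1471
  r[Z,Z] = 1 (diagonal).

R is symmetric with unit diagonal. Assembling:

R = [[1, -0.4495, -0.7142],
 [-0.4495, 1, -0.1471],
 [-0.7142, -0.1471, 1]]


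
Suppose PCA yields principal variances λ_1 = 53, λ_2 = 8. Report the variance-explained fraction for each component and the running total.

Step 1 — total variance = trace(Sigma) = Σ λ_i = 53 + 8 = 61.

Step 2 — fraction explained by component i = λ_i / Σ λ:
  PC1: 53/61 = 0.8689
  PC2: 8/61 = 0.1311

Step 3 — cumulative fraction after k components = (λ_1 + ... + λ_k) / Σ λ:
  k = 1: 53/61 = 0.8689
  k = 2: (53 + 8)/61 = 61/61 = 1

Summary (fraction, with percent):

explained: PC1 0.8689 (86.89%), PC2 0.1311 (13.11%);  cumulative: 0.8689, 1


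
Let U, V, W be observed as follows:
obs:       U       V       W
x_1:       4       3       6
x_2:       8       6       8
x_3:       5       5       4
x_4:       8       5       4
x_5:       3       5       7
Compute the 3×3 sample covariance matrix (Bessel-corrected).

Step 1 — column means:
  mean(U) = (4 + 8 + 5 + 8 + 3) / 5 = 28/5 = 5.6
  mean(V) = (3 + 6 + 5 + 5 + 5) / 5 = 24/5 = 4.8
  mean(W) = (6 + 8 + 4 + 4 + 7) / 5 = 29/5 = 5.8

Step 2 — sample covariance S[i,j] = (1/(n-1)) · Σ_k (x_{k,i} - mean_i) · (x_{k,j} - mean_j), with n-1 = 4.
  S[U,U] = ((-1.6)·(-1.6) + (2.4)·(2.4) + (-0.6)·(-0.6) + (2.4)·(2.4) + (-2.6)·(-2.6)) / 4 = 21.2/4 = 5.3
  S[U,V] = ((-1.6)·(-1.8) + (2.4)·(1.2) + (-0.6)·(0.2) + (2.4)·(0.2) + (-2.6)·(0.2)) / 4 = 5.6/4 = 1.4
  S[U,W] = ((-1.6)·(0.2) + (2.4)·(2.2) + (-0.6)·(-1.8) + (2.4)·(-1.8) + (-2.6)·(1.2)) / 4 = -1.4/4 = -0.35
  S[V,V] = ((-1.8)·(-1.8) + (1.2)·(1.2) + (0.2)·(0.2) + (0.2)·(0.2) + (0.2)·(0.2)) / 4 = 4.8/4 = 1.2
  S[V,W] = ((-1.8)·(0.2) + (1.2)·(2.2) + (0.2)·(-1.8) + (0.2)·(-1.8) + (0.2)·(1.2)) / 4 = 1.8/4 = 0.45
  S[W,W] = ((0.2)·(0.2) + (2.2)·(2.2) + (-1.8)·(-1.8) + (-1.8)·(-1.8) + (1.2)·(1.2)) / 4 = 12.8/4 = 3.2

S is symmetric (S[j,i] = S[i,j]). Assembling:

S = [[5.3, 1.4, -0.35],
 [1.4, 1.2, 0.45],
 [-0.35, 0.45, 3.2]]


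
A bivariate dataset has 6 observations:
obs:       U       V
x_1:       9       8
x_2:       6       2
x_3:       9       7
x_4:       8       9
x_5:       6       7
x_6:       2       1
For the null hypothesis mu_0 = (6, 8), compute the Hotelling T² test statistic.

Step 1 — sample mean vector:
  mean(U) = (9 + 6 + 9 + 8 + 6 + 2) / 6 = 40/6 = 6.6667
  mean(V) = (8 + 2 + 7 + 9 + 7 + 1) / 6 = 34/6 = 5.6667
  x̄ = (6.6667, 5.6667),  deviation x̄ - mu_0 = (6.6667, 5.6667) - (6, 8) = (0.6667, -2.3333).

Step 2 — sample covariance matrix, S[i,j] = (1/(n-1)) · Σ_k (x_{k,i} - mean_i) · (x_{k,j} - mean_j), divisor n-1 = 5:
  S[U,U] = ((2.3333)·(2.3333) + (-0.6667)·(-0.6667) + (2.3333)·(2.3333) + (1.3333)·(1.3333) + (-0.6667)·(-0.6667) + (-4.6667)·(-4.6667)) / 5 = 35.3333/5 = 7.0667
  S[U,V] = ((2.3333)·(2.3333) + (-0.6667)·(-3.6667) + (2.3333)·(1.3333) + (1.3333)·(3.3333) + (-0.6667)·(1.3333) + (-4.6667)·(-4.6667)) / 5 = 36.3333/5 = 7.2667
  S[V,V] = ((2.3333)·(2.3333) + (-3.6667)·(-3.6667) + (1.3333)·(1.3333) + (3.3333)·(3.3333) + (1.3333)·(1.3333) + (-4.6667)·(-4.6667)) / 5 = 55.3333/5 = 11.0667
  S = [[7.0667, 7.2667],
 [7.2667, 11.0667]].

Step 3 — invert S. det(S) = 7.0667·11.0667 - (7.2667)² = 25.4.
  S^{-1} = (1/det) · [[d, -b], [-b, a]] = [[0.4357, -0.2861],
 [-0.2861, 0.2782]].

Step 4 — quadratic form (x̄ - mu_0)^T · S^{-1} · (x̄ - mu_0):
  S^{-1} · (x̄ - mu_0) = (0.958, -0.8399),
  (x̄ - mu_0)^T · [...] = (0.6667)·(0.958) + (-2.3333)·(-0.8399) = 2.5984.

Step 5 — scale by n: T² = 6 · 2.5984 = 15.5906.

T² ≈ 15.5906


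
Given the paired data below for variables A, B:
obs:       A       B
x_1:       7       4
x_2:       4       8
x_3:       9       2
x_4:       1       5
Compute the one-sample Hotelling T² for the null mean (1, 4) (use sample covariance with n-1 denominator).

Step 1 — sample mean vector:
  mean(A) = (7 + 4 + 9 + 1) / 4 = 21/4 = 5.25
  mean(B) = (4 + 8 + 2 + 5) / 4 = 19/4 = 4.75
  x̄ = (5.25, 4.75),  deviation x̄ - mu_0 = (5.25, 4.75) - (1, 4) = (4.25, 0.75).

Step 2 — sample covariance matrix, S[i,j] = (1/(n-1)) · Σ_k (x_{k,i} - mean_i) · (x_{k,j} - mean_j), divisor n-1 = 3:
  S[A,A] = ((1.75)·(1.75) + (-1.25)·(-1.25) + (3.75)·(3.75) + (-4.25)·(-4.25)) / 3 = 36.75/3 = 12.25
  S[A,B] = ((1.75)·(-0.75) + (-1.25)·(3.25) + (3.75)·(-2.75) + (-4.25)·(0.25)) / 3 = -16.75/3 = -5.5833
  S[B,B] = ((-0.75)·(-0.75) + (3.25)·(3.25) + (-2.75)·(-2.75) + (0.25)·(0.25)) / 3 = 18.75/3 = 6.25
  S = [[12.25, -5.5833],
 [-5.5833, 6.25]].

Step 3 — invert S. det(S) = 12.25·6.25 - (-5.5833)² = 45.3889.
  S^{-1} = (1/det) · [[d, -b], [-b, a]] = [[0.1377, 0.123],
 [0.123, 0.2699]].

Step 4 — quadratic form (x̄ - mu_0)^T · S^{-1} · (x̄ - mu_0):
  S^{-1} · (x̄ - mu_0) = (0.6775, 0.7252),
  (x̄ - mu_0)^T · [...] = (4.25)·(0.6775) + (0.75)·(0.7252) = 3.4232.

Step 5 — scale by n: T² = 4 · 3.4232 = 13.6928.

T² ≈ 13.6928


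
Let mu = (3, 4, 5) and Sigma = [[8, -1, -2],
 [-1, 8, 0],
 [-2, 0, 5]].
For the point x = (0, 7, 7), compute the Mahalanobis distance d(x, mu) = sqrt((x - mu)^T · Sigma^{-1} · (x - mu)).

Step 1 — centre the observation: (x - mu) = (-3, 3, 2).

Step 2 — invert Sigma (cofactor / det for 3×3, or solve directly):
  Sigma^{-1} = [[0.1413, 0.0177, 0.0565],
 [0.0177, 0.1272, 0.0071],
 [0.0565, 0.0071, 0.2226]].

Step 3 — form the quadratic (x - mu)^T · Sigma^{-1} · (x - mu):
  Sigma^{-1} · (x - mu) = (-0.258, 0.3428, 0.2968).
  (x - mu)^T · [Sigma^{-1} · (x - mu)] = (-3)·(-0.258) + (3)·(0.3428) + (2)·(0.2968) = 2.3958.

Step 4 — take square root: d = √(2.3958) ≈ 1.5478.

d(x, mu) = √(2.3958) ≈ 1.5478


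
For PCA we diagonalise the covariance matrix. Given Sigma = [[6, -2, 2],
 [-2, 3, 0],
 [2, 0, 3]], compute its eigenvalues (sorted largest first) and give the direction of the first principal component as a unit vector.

Step 1 — characteristic polynomial p(λ) = det(λI - Sigma) = λ³ - tr·λ² + c_1·λ - det, where tr = trace, c_1 = sum of the principal 2×2 minors, det = det(Sigma):
  tr = 6 + 3 + 3 = 12,
  c_1 = (6·3 - (-2)²) + (6·3 - (2)²) + (3·3 - (0)²) = 14 + 14 + 9 = 37,
  det = 6·(3·3 - (0)²) - (-2)·((-2)·3 - (0)·(2)) + (2)·((-2)·(0) - 3·(2)) = 6·(9) - (-2)·(-6) + (2)·(-6) = 30.
  So p(λ) = λ³ - 12λ² + 37λ - 30.
Step 2 — look for an integer root (rational root theorem: any rational root is an integer divisor of 30). Testing λ = 3:
  p(3) = 27 - 108 + 111 - 30 = 0  ✓
  Dividing out (λ - 3): p(λ) = (λ - 3)(λ² - 9λ + 10).
Step 3 — remaining eigenvalues from the quadratic λ² - 9λ + 10 = 0:
  Δ = 9² - 4·10 = 81 - 40 = 41,  λ = (9 ± √41)/2 = (9 ± 6.4031)/2 ≈ 7.7016 or 1.2984.
  Sorted: λ_1 = 7.7016,  λ_2 = 3,  λ_3 = 1.2984  (check: sum = 12 = tr ✓).

Step 4 — unit eigenvector for λ_1 ≈ 7.7016: v spans the null space of (Sigma - λ_1 I), whose rows are
  r_1 = (-1.7016, -2, 2),  r_2 = (-2, -4.7016, 0),  r_3 = (2, 0, -4.7016).
  v is orthogonal to every row, so take v ∝ r_1 × r_2 = ((-2)·(0) - (2)·(-4.7016), (2)·(-2) - (-1.7016)·(0), (-1.7016)·(-4.7016) - (-2)·(-2)) ≈ (9.4031, -4, 4).
  Let u = (9.4031, -4, 4).
  ||u|| = √((9.4031)² + (-4)² + (4)²) = √(120.4187) ≈ 10.9735,  v_1 = u/||u|| ≈ (0.8569, -0.3645, 0.3645) (||v_1|| = 1).

λ_1 = 7.7016,  λ_2 = 3,  λ_3 = 1.2984;  v_1 ≈ (0.8569, -0.3645, 0.3645)


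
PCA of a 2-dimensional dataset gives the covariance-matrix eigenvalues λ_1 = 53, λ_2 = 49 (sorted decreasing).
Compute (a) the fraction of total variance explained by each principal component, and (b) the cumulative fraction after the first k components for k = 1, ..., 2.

Step 1 — total variance = trace(Sigma) = Σ λ_i = 53 + 49 = 102.

Step 2 — fraction explained by component i = λ_i / Σ λ:
  PC1: 53/102 = 0.5196
  PC2: 49/102 = 0.4804

Step 3 — cumulative fraction after k components = (λ_1 + ... + λ_k) / Σ λ:
  k = 1: 53/102 = 0.5196
  k = 2: (53 + 49)/102 = 102/102 = 1

Summary (fraction, with percent):

explained: PC1 0.5196 (51.96%), PC2 0.4804 (48.04%);  cumulative: 0.5196, 1


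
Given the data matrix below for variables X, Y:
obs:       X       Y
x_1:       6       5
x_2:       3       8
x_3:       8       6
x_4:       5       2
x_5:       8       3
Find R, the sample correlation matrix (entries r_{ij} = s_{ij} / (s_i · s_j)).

Step 1 — column means:
  mean(X) = (6 + 3 + 8 + 5 + 8) / 5 = 30/5 = 6
  mean(Y) = (5 + 8 + 6 + 2 + 3) / 5 = 24/5 = 4.8

Step 2 — sample variances and covariances s[i,j] = (1/(n-1)) · Σ_k (x_{k,i} - mean_i) · (x_{k,j} - mean_j), with n-1 = 4:
  s[X,X] = ((0)·(0) + (-3)·(-3) + (2)·(2) + (-1)·(-1) + (2)·(2)) / 4 = 18/4 = 4.5
  s[X,Y] = ((0)·(0.2) + (-3)·(3.2) + (2)·(1.2) + (-1)·(-2.8) + (2)·(-1.8)) / 4 = -8/4 = -2
  s[Y,Y] = ((0.2)·(0.2) + (3.2)·(3.2) + (1.2)·(1.2) + (-2.8)·(-2.8) + (-1.8)·(-1.8)) / 4 = 22.8/4 = 5.7
  Sample standard deviations s_i = √(s[i,i]):
  s(X) = √(4.5) = 2.1213
  s(Y) = √(5.7) = 2.3875

Step 3 — r_{ij} = s_{ij} / (s_i · s_j):
  r[X,X] = 1 (diagonal).
  r[X,Y] = -2 / (2.1213 · 2.3875) = -2 / 5.0646 = -0.3949
  r[Y,Y] = 1 (diagonal).

R is symmetric with unit diagonal. Assembling:

R = [[1, -0.3949],
 [-0.3949, 1]]


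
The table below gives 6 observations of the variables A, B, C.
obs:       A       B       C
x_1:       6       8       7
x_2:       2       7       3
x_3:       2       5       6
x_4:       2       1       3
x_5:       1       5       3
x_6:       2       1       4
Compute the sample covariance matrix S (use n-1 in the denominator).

Step 1 — column means:
  mean(A) = (6 + 2 + 2 + 2 + 1 + 2) / 6 = 15/6 = 2.5
  mean(B) = (8 + 7 + 5 + 1 + 5 + 1) / 6 = 27/6 = 4.5
  mean(C) = (7 + 3 + 6 + 3 + 3 + 4) / 6 = 26/6 = 4.3333

Step 2 — sample covariance S[i,j] = (1/(n-1)) · Σ_k (x_{k,i} - mean_i) · (x_{k,j} - mean_j), with n-1 = 5.
  S[A,A] = ((3.5)·(3.5) + (-0.5)·(-0.5) + (-0.5)·(-0.5) + (-0.5)·(-0.5) + (-1.5)·(-1.5) + (-0.5)·(-0.5)) / 5 = 15.5/5 = 3.1
  S[A,B] = ((3.5)·(3.5) + (-0.5)·(2.5) + (-0.5)·(0.5) + (-0.5)·(-3.5) + (-1.5)·(0.5) + (-0.5)·(-3.5)) / 5 = 13.5/5 = 2.7
  S[A,C] = ((3.5)·(2.6667) + (-0.5)·(-1.3333) + (-0.5)·(1.6667) + (-0.5)·(-1.3333) + (-1.5)·(-1.3333) + (-0.5)·(-0.3333)) / 5 = 12/5 = 2.4
  S[B,B] = ((3.5)·(3.5) + (2.5)·(2.5) + (0.5)·(0.5) + (-3.5)·(-3.5) + (0.5)·(0.5) + (-3.5)·(-3.5)) / 5 = 43.5/5 = 8.7
  S[B,C] = ((3.5)·(2.6667) + (2.5)·(-1.3333) + (0.5)·(1.6667) + (-3.5)·(-1.3333) + (0.5)·(-1.3333) + (-3.5)·(-0.3333)) / 5 = 12/5 = 2.4
  S[C,C] = ((2.6667)·(2.6667) + (-1.3333)·(-1.3333) + (1.6667)·(1.6667) + (-1.3333)·(-1.3333) + (-1.3333)·(-1.3333) + (-0.3333)·(-0.3333)) / 5 = 15.3333/5 = 3.0667

S is symmetric (S[j,i] = S[i,j]). Assembling:

S = [[3.1, 2.7, 2.4],
 [2.7, 8.7, 2.4],
 [2.4, 2.4, 3.0667]]


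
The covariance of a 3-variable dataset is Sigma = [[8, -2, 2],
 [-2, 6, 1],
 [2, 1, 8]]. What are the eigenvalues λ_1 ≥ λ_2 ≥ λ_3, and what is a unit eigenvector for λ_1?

Step 1 — characteristic polynomial p(λ) = det(λI - Sigma) = λ³ - tr·λ² + c_1·λ - det, where tr = trace, c_1 = sum of the principal 2×2 minors, det = det(Sigma):
  tr = 8 + 6 + 8 = 22,
  c_1 = (8·6 - (-2)²) + (8·8 - (2)²) + (6·8 - (1)²) = 44 + 60 + 47 = 151,
  det = 8·(6·8 - (1)²) - (-2)·((-2)·8 - (1)·(2)) + (2)·((-2)·(1) - 6·(2)) = 8·(47) - (-2)·(-18) + (2)·(-14) = 312.
  So p(λ) = λ³ - 22λ² + 151λ - 312.
Step 2 — look for an integer root (rational root theorem: any rational root is an integer divisor of 312). Testing λ = 8:
  p(8) = 512 - 1408 + 1208 - 312 = 0  ✓
  Dividing out (λ - 8): p(λ) = (λ - 8)(λ² - 14λ + 39).
Step 3 — remaining eigenvalues from the quadratic λ² - 14λ + 39 = 0:
  Δ = 14² - 4·39 = 196 - 156 = 40,  λ = (14 ± √40)/2 = (14 ± 6.3246)/2 ≈ 10.1623 or 3.8377.
  Sorted: λ_1 = 10.1623,  λ_2 = 8,  λ_3 = 3.8377  (check: sum = 22 = tr ✓).

Step 4 — unit eigenvector for λ_1 ≈ 10.1623: v spans the null space of (Sigma - λ_1 I), whose rows are
  r_1 = (-2.1623, -2, 2),  r_2 = (-2, -4.1623, 1),  r_3 = (2, 1, -2.1623).
  v is orthogonal to every row, so take v ∝ r_1 × r_2 = ((-2)·(1) - (2)·(-4.1623), (2)·(-2) - (-2.1623)·(1), (-2.1623)·(-4.1623) - (-2)·(-2)) ≈ (6.3246, -1.8377, 5).
  Let u = (6.3246, -1.8377, 5).
  ||u|| = √((6.3246)² + (-1.8377)² + (5)²) = √(68.3772) ≈ 8.2691,  v_1 = u/||u|| ≈ (0.7648, -0.2222, 0.6047) (||v_1|| = 1).

λ_1 = 10.1623,  λ_2 = 8,  λ_3 = 3.8377;  v_1 ≈ (0.7648, -0.2222, 0.6047)


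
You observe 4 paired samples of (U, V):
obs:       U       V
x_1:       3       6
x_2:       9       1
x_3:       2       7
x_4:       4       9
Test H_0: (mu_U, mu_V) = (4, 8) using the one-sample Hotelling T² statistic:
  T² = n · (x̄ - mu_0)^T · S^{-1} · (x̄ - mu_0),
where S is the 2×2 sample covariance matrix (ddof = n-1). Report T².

Step 1 — sample mean vector:
  mean(U) = (3 + 9 + 2 + 4) / 4 = 18/4 = 4.5
  mean(V) = (6 + 1 + 7 + 9) / 4 = 23/4 = 5.75
  x̄ = (4.5, 5.75),  deviation x̄ - mu_0 = (4.5, 5.75) - (4, 8) = (0.5, -2.25).

Step 2 — sample covariance matrix, S[i,j] = (1/(n-1)) · Σ_k (x_{k,i} - mean_i) · (x_{k,j} - mean_j), divisor n-1 = 3:
  S[U,U] = ((-1.5)·(-1.5) + (4.5)·(4.5) + (-2.5)·(-2.5) + (-0.5)·(-0.5)) / 3 = 29/3 = 9.6667
  S[U,V] = ((-1.5)·(0.25) + (4.5)·(-4.75) + (-2.5)·(1.25) + (-0.5)·(3.25)) / 3 = -26.5/3 = -8.8333
  S[V,V] = ((0.25)·(0.25) + (-4.75)·(-4.75) + (1.25)·(1.25) + (3.25)·(3.25)) / 3 = 34.75/3 = 11.5833
  S = [[9.6667, -8.8333],
 [-8.8333, 11.5833]].

Step 3 — invert S. det(S) = 9.6667·11.5833 - (-8.8333)² = 33.9444.
  S^{-1} = (1/det) · [[d, -b], [-b, a]] = [[0.3412, 0.2602],
 [0.2602, 0.2848]].

Step 4 — quadratic form (x̄ - mu_0)^T · S^{-1} · (x̄ - mu_0):
  S^{-1} · (x̄ - mu_0) = (-0.4149, -0.5106),
  (x̄ - mu_0)^T · [...] = (0.5)·(-0.4149) + (-2.25)·(-0.5106) = 0.9415.

Step 5 — scale by n: T² = 4 · 0.9415 = 3.766.

T² ≈ 3.766


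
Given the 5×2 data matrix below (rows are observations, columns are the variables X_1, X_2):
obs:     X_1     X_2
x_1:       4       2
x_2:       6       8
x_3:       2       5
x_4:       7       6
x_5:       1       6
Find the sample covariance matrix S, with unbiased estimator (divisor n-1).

Step 1 — column means:
  mean(X_1) = (4 + 6 + 2 + 7 + 1) / 5 = 20/5 = 4
  mean(X_2) = (2 + 8 + 5 + 6 + 6) / 5 = 27/5 = 5.4

Step 2 — sample covariance S[i,j] = (1/(n-1)) · Σ_k (x_{k,i} - mean_i) · (x_{k,j} - mean_j), with n-1 = 4.
  S[X_1,X_1] = ((0)·(0) + (2)·(2) + (-2)·(-2) + (3)·(3) + (-3)·(-3)) / 4 = 26/4 = 6.5
  S[X_1,X_2] = ((0)·(-3.4) + (2)·(2.6) + (-2)·(-0.4) + (3)·(0.6) + (-3)·(0.6)) / 4 = 6/4 = 1.5
  S[X_2,X_2] = ((-3.4)·(-3.4) + (2.6)·(2.6) + (-0.4)·(-0.4) + (0.6)·(0.6) + (0.6)·(0.6)) / 4 = 19.2/4 = 4.8

S is symmetric (S[j,i] = S[i,j]). Assembling:

S = [[6.5, 1.5],
 [1.5, 4.8]]


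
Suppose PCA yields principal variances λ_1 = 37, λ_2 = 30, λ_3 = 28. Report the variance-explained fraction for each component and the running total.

Step 1 — total variance = trace(Sigma) = Σ λ_i = 37 + 30 + 28 = 95.

Step 2 — fraction explained by component i = λ_i / Σ λ:
  PC1: 37/95 = 0.3895
  PC2: 30/95 = 0.3158
  PC3: 28/95 = 0.2947

Step 3 — cumulative fraction after k components = (λ_1 + ... + λ_k) / Σ λ:
  k = 1: 37/95 = 0.3895
  k = 2: (37 + 30)/95 = 67/95 = 0.7053
  k = 3: (37 + 30 + 28)/95 = 95/95 = 1

Summary (fraction, with percent):

explained: PC1 0.3895 (38.95%), PC2 0.3158 (31.58%), PC3 0.2947 (29.47%);  cumulative: 0.3895, 0.7053, 1


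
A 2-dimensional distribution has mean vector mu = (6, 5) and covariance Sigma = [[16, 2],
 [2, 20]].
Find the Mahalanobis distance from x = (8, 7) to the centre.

Step 1 — centre the observation: (x - mu) = (2, 2).

Step 2 — invert Sigma. det(Sigma) = 16·20 - (2)² = 316.
  Sigma^{-1} = (1/det) · [[d, -b], [-b, a]] = [[0.0633, -0.0063],
 [-0.0063, 0.0506]].

Step 3 — form the quadratic (x - mu)^T · Sigma^{-1} · (x - mu):
  Sigma^{-1} · (x - mu) = (0.1139, 0.0886).
  (x - mu)^T · [Sigma^{-1} · (x - mu)] = (2)·(0.1139) + (2)·(0.0886) = 0.4051.

Step 4 — take square root: d = √(0.4051) ≈ 0.6364.

d(x, mu) = √(0.4051) ≈ 0.6364


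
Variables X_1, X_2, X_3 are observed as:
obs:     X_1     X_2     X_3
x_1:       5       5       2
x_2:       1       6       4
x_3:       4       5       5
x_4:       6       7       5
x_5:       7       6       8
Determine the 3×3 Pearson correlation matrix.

Step 1 — column means:
  mean(X_1) = (5 + 1 + 4 + 6 + 7) / 5 = 23/5 = 4.6
  mean(X_2) = (5 + 6 + 5 + 7 + 6) / 5 = 29/5 = 5.8
  mean(X_3) = (2 + 4 + 5 + 5 + 8) / 5 = 24/5 = 4.8

Step 2 — sample variances and covariances s[i,j] = (1/(n-1)) · Σ_k (x_{k,i} - mean_i) · (x_{k,j} - mean_j), with n-1 = 4:
  s[X_1,X_1] = ((0.4)·(0.4) + (-3.6)·(-3.6) + (-0.6)·(-0.6) + (1.4)·(1.4) + (2.4)·(2.4)) / 4 = 21.2/4 = 5.3
  s[X_1,X_2] = ((0.4)·(-0.8) + (-3.6)·(0.2) + (-0.6)·(-0.8) + (1.4)·(1.2) + (2.4)·(0.2)) / 4 = 1.6/4 = 0.4
  s[X_1,X_3] = ((0.4)·(-2.8) + (-3.6)·(-0.8) + (-0.6)·(0.2) + (1.4)·(0.2) + (2.4)·(3.2)) / 4 = 9.6/4 = 2.4
  s[X_2,X_2] = ((-0.8)·(-0.8) + (0.2)·(0.2) + (-0.8)·(-0.8) + (1.2)·(1.2) + (0.2)·(0.2)) / 4 = 2.8/4 = 0.7
  s[X_2,X_3] = ((-0.8)·(-2.8) + (0.2)·(-0.8) + (-0.8)·(0.2) + (1.2)·(0.2) + (0.2)·(3.2)) / 4 = 2.8/4 = 0.7
  s[X_3,X_3] = ((-2.8)·(-2.8) + (-0.8)·(-0.8) + (0.2)·(0.2) + (0.2)·(0.2) + (3.2)·(3.2)) / 4 = 18.8/4 = 4.7
  Sample standard deviations s_i = √(s[i,i]):
  s(X_1) = √(5.3) = 2.3022
  s(X_2) = √(0.7) = 0.8367
  s(X_3) = √(4.7) = 2.1679

Step 3 — r_{ij} = s_{ij} / (s_i · s_j):
  r[X_1,X_1] = 1 (diagonal).
  r[X_1,X_2] = 0.4 / (2.3022 · 0.8367) = 0.4 / 1.9261 = 0.2077
  r[X_1,X_3] = 2.4 / (2.3022 · 2.1679) = 2.4 / 4.991 = 0.4809
  r[X_2,X_2] = 1 (diagonal).
  r[X_2,X_3] = 0.7 / (0.8367 · 2.1679) = 0.7 / 1.8138 = 0.3859
  r[X_3,X_3] = 1 (diagonal).

R is symmetric with unit diagonal. Assembling:

R = [[1, 0.2077, 0.4809],
 [0.2077, 1, 0.3859],
 [0.4809, 0.3859, 1]]


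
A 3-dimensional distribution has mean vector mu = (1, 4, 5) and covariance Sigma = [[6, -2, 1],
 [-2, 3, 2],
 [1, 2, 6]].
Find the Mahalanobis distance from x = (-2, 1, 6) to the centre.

Step 1 — centre the observation: (x - mu) = (-3, -3, 1).

Step 2 — invert Sigma (cofactor / det for 3×3, or solve directly):
  Sigma^{-1} = [[0.2857, 0.2857, -0.1429],
 [0.2857, 0.7143, -0.2857],
 [-0.1429, -0.2857, 0.2857]].

Step 3 — form the quadratic (x - mu)^T · Sigma^{-1} · (x - mu):
  Sigma^{-1} · (x - mu) = (-1.8571, -3.2857, 1.5714).
  (x - mu)^T · [Sigma^{-1} · (x - mu)] = (-3)·(-1.8571) + (-3)·(-3.2857) + (1)·(1.5714) = 17.

Step 4 — take square root: d = √(17) ≈ 4.1231.

d(x, mu) = √(17) ≈ 4.1231


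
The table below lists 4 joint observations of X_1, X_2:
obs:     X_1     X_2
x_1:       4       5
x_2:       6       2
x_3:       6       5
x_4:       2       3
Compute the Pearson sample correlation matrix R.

Step 1 — column means:
  mean(X_1) = (4 + 6 + 6 + 2) / 4 = 18/4 = 4.5
  mean(X_2) = (5 + 2 + 5 + 3) / 4 = 15/4 = 3.75

Step 2 — sample variances and covariances s[i,j] = (1/(n-1)) · Σ_k (x_{k,i} - mean_i) · (x_{k,j} - mean_j), with n-1 = 3:
  s[X_1,X_1] = ((-0.5)·(-0.5) + (1.5)·(1.5) + (1.5)·(1.5) + (-2.5)·(-2.5)) / 3 = 11/3 = 3.6667
  s[X_1,X_2] = ((-0.5)·(1.25) + (1.5)·(-1.75) + (1.5)·(1.25) + (-2.5)·(-0.75)) / 3 = 0.5/3 = 0.1667
  s[X_2,X_2] = ((1.25)·(1.25) + (-1.75)·(-1.75) + (1.25)·(1.25) + (-0.75)·(-0.75)) / 3 = 6.75/3 = 2.25
  Sample standard deviations s_i = √(s[i,i]):
  s(X_1) = √(3.6667) = 1.9149
  s(X_2) = √(2.25) = 1.5

Step 3 — r_{ij} = s_{ij} / (s_i · s_j):
  r[X_1,X_1] = 1 (diagonal).
  r[X_1,X_2] = 0.1667 / (1.9149 · 1.5) = 0.1667 / 2.8723 = 0.058
  r[X_2,X_2] = 1 (diagonal).

R is symmetric with unit diagonal. Assembling:

R = [[1, 0.058],
 [0.058, 1]]


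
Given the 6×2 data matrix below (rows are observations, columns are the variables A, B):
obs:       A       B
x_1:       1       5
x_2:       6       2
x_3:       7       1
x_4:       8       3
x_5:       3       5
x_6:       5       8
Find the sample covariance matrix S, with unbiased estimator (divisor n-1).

Step 1 — column means:
  mean(A) = (1 + 6 + 7 + 8 + 3 + 5) / 6 = 30/6 = 5
  mean(B) = (5 + 2 + 1 + 3 + 5 + 8) / 6 = 24/6 = 4

Step 2 — sample covariance S[i,j] = (1/(n-1)) · Σ_k (x_{k,i} - mean_i) · (x_{k,j} - mean_j), with n-1 = 5.
  S[A,A] = ((-4)·(-4) + (1)·(1) + (2)·(2) + (3)·(3) + (-2)·(-2) + (0)·(0)) / 5 = 34/5 = 6.8
  S[A,B] = ((-4)·(1) + (1)·(-2) + (2)·(-3) + (3)·(-1) + (-2)·(1) + (0)·(4)) / 5 = -17/5 = -3.4
  S[B,B] = ((1)·(1) + (-2)·(-2) + (-3)·(-3) + (-1)·(-1) + (1)·(1) + (4)·(4)) / 5 = 32/5 = 6.4

S is symmetric (S[j,i] = S[i,j]). Assembling:

S = [[6.8, -3.4],
 [-3.4, 6.4]]


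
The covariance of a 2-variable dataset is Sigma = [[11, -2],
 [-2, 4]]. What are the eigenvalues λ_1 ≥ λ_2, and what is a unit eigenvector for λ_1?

Step 1 — characteristic polynomial of 2×2 Sigma:
  det(Sigma - λI) = λ² - trace · λ + det = 0.
  trace = 11 + 4 = 15, det = 11·4 - (-2)² = 40.
Step 2 — discriminant:
  Δ = trace² - 4·det = 225 - 160 = 65.
Step 3 — eigenvalues:
  λ = (trace ± √Δ)/2 = (15 ± 8.0623)/2,
  λ_1 = 11.5311,  λ_2 = 3.4689.

Step 4 — unit eigenvector for λ_1: solve (Sigma - λ_1 I)v = 0. First row:
  (11 - 11.5311)·v_x + (-2)·v_y = 0, i.e. (-0.5311)·v_x + (-2)·v_y = 0,
  so v ∝ (b, λ_1 - a) = (-2, 0.5311); multiply by -1 so the first entry is positive: u = (2, -0.5311).
  ||u|| = √((2)² + (-0.5311)²) = √(4.2821) ≈ 2.0693,
  v_1 = u/||u|| ≈ (0.9665, -0.2567) (||v_1|| = 1).

λ_1 = 11.5311,  λ_2 = 3.4689;  v_1 ≈ (0.9665, -0.2567)


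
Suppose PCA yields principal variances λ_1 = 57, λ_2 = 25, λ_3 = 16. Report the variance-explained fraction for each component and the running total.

Step 1 — total variance = trace(Sigma) = Σ λ_i = 57 + 25 + 16 = 98.

Step 2 — fraction explained by component i = λ_i / Σ λ:
  PC1: 57/98 = 0.5816
  PC2: 25/98 = 0.2551
  PC3: 16/98 = 0.1633

Step 3 — cumulative fraction after k components = (λ_1 + ... + λ_k) / Σ λ:
  k = 1: 57/98 = 0.5816
  k = 2: (57 + 25)/98 = 82/98 = 0.8367
  k = 3: (57 + 25 + 16)/98 = 98/98 = 1

Summary (fraction, with percent):

explained: PC1 0.5816 (58.16%), PC2 0.2551 (25.51%), PC3 0.1633 (16.33%);  cumulative: 0.5816, 0.8367, 1


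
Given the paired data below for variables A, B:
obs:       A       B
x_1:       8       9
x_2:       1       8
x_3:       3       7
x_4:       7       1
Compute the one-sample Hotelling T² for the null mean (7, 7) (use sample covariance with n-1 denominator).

Step 1 — sample mean vector:
  mean(A) = (8 + 1 + 3 + 7) / 4 = 19/4 = 4.75
  mean(B) = (9 + 8 + 7 + 1) / 4 = 25/4 = 6.25
  x̄ = (4.75, 6.25),  deviation x̄ - mu_0 = (4.75, 6.25) - (7, 7) = (-2.25, -0.75).

Step 2 — sample covariance matrix, S[i,j] = (1/(n-1)) · Σ_k (x_{k,i} - mean_i) · (x_{k,j} - mean_j), divisor n-1 = 3:
  S[A,A] = ((3.25)·(3.25) + (-3.75)·(-3.75) + (-1.75)·(-1.75) + (2.25)·(2.25)) / 3 = 32.75/3 = 10.9167
  S[A,B] = ((3.25)·(2.75) + (-3.75)·(1.75) + (-1.75)·(0.75) + (2.25)·(-5.25)) / 3 = -10.75/3 = -3.5833
  S[B,B] = ((2.75)·(2.75) + (1.75)·(1.75) + (0.75)·(0.75) + (-5.25)·(-5.25)) / 3 = 38.75/3 = 12.9167
  S = [[10.9167, -3.5833],
 [-3.5833, 12.9167]].

Step 3 — invert S. det(S) = 10.9167·12.9167 - (-3.5833)² = 128.1667.
  S^{-1} = (1/det) · [[d, -b], [-b, a]] = [[0.1008, 0.028],
 [0.028, 0.0852]].

Step 4 — quadratic form (x̄ - mu_0)^T · S^{-1} · (x̄ - mu_0):
  S^{-1} · (x̄ - mu_0) = (-0.2477, -0.1268),
  (x̄ - mu_0)^T · [...] = (-2.25)·(-0.2477) + (-0.75)·(-0.1268) = 0.6525.

Step 5 — scale by n: T² = 4 · 0.6525 = 2.6099.

T² ≈ 2.6099


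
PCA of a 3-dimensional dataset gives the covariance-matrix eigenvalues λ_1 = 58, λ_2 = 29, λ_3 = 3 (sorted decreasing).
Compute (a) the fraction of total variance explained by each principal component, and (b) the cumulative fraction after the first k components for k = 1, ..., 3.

Step 1 — total variance = trace(Sigma) = Σ λ_i = 58 + 29 + 3 = 90.

Step 2 — fraction explained by component i = λ_i / Σ λ:
  PC1: 58/90 = 0.6444
  PC2: 29/90 = 0.3222
  PC3: 3/90 = 0.0333

Step 3 — cumulative fraction after k components = (λ_1 + ... + λ_k) / Σ λ:
  k = 1: 58/90 = 0.6444
  k = 2: (58 + 29)/90 = 87/90 = 0.9667
  k = 3: (58 + 29 + 3)/90 = 90/90 = 1

Summary (fraction, with percent):

explained: PC1 0.6444 (64.44%), PC2 0.3222 (32.22%), PC3 0.0333 (3.33%);  cumulative: 0.6444, 0.9667, 1


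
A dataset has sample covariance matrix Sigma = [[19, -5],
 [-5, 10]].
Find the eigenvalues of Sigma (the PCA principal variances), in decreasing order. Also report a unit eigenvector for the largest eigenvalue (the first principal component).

Step 1 — characteristic polynomial of 2×2 Sigma:
  det(Sigma - λI) = λ² - trace · λ + det = 0.
  trace = 19 + 10 = 29, det = 19·10 - (-5)² = 165.
Step 2 — discriminant:
  Δ = trace² - 4·det = 841 - 660 = 181.
Step 3 — eigenvalues:
  λ = (trace ± √Δ)/2 = (29 ± 13.4536)/2,
  λ_1 = 21.2268,  λ_2 = 7.7732.

Step 4 — unit eigenvector for λ_1: solve (Sigma - λ_1 I)v = 0. First row:
  (19 - 21.2268)·v_x + (-5)·v_y = 0, i.e. (-2.2268)·v_x + (-5)·v_y = 0,
  so v ∝ (b, λ_1 - a) = (-5, 2.2268); multiply by -1 so the first entry is positive: u = (5, -2.2268).
  ||u|| = √((5)² + (-2.2268)²) = √(29.9587) ≈ 5.4735,
  v_1 = u/||u|| ≈ (0.9135, -0.4068) (||v_1|| = 1).

λ_1 = 21.2268,  λ_2 = 7.7732;  v_1 ≈ (0.9135, -0.4068)


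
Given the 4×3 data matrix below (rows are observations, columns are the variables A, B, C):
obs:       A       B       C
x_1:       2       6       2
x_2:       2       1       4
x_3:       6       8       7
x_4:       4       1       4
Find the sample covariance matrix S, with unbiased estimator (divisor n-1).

Step 1 — column means:
  mean(A) = (2 + 2 + 6 + 4) / 4 = 14/4 = 3.5
  mean(B) = (6 + 1 + 8 + 1) / 4 = 16/4 = 4
  mean(C) = (2 + 4 + 7 + 4) / 4 = 17/4 = 4.25

Step 2 — sample covariance S[i,j] = (1/(n-1)) · Σ_k (x_{k,i} - mean_i) · (x_{k,j} - mean_j), with n-1 = 3.
  S[A,A] = ((-1.5)·(-1.5) + (-1.5)·(-1.5) + (2.5)·(2.5) + (0.5)·(0.5)) / 3 = 11/3 = 3.6667
  S[A,B] = ((-1.5)·(2) + (-1.5)·(-3) + (2.5)·(4) + (0.5)·(-3)) / 3 = 10/3 = 3.3333
  S[A,C] = ((-1.5)·(-2.25) + (-1.5)·(-0.25) + (2.5)·(2.75) + (0.5)·(-0.25)) / 3 = 10.5/3 = 3.5
  S[B,B] = ((2)·(2) + (-3)·(-3) + (4)·(4) + (-3)·(-3)) / 3 = 38/3 = 12.6667
  S[B,C] = ((2)·(-2.25) + (-3)·(-0.25) + (4)·(2.75) + (-3)·(-0.25)) / 3 = 8/3 = 2.6667
  S[C,C] = ((-2.25)·(-2.25) + (-0.25)·(-0.25) + (2.75)·(2.75) + (-0.25)·(-0.25)) / 3 = 12.75/3 = 4.25

S is symmetric (S[j,i] = S[i,j]). Assembling:

S = [[3.6667, 3.3333, 3.5],
 [3.3333, 12.6667, 2.6667],
 [3.5, 2.6667, 4.25]]
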